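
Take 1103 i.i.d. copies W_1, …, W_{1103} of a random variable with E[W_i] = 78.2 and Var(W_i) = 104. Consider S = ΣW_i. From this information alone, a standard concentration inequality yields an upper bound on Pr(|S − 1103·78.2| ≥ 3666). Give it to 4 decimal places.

With mean and variance of each term known, Chebyshev's inequality bounds the deviation of the sum (or sample mean).
Var(S) = n·Var(W_i) = 1103·104 = 114712.
Chebyshev: Pr(|S − 1103·78.2| ≥ 3666) ≤ Var(S)/3666² = 114712/13439556 = 0.0085.

0.0085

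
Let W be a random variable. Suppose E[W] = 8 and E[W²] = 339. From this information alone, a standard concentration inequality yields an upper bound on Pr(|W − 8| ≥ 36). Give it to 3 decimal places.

The first two moments determine the variance, so Chebyshev's inequality is the sharpest standard bound available.
Var(W) = E[W²] − (E[W])² = 339 − 64 = 275.
Chebyshev's inequality: Pr(|W − μ| ≥ t) ≤ Var(W)/t² = 275/1296 = 0.2122.

0.212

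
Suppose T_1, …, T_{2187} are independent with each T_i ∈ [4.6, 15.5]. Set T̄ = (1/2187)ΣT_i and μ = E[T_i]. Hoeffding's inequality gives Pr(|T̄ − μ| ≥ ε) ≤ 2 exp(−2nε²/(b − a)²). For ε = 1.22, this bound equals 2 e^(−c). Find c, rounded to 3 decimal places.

c = 2nε²/(b − a)² = 2·2187·1.22² / 10.9² = 54.7956.

54.796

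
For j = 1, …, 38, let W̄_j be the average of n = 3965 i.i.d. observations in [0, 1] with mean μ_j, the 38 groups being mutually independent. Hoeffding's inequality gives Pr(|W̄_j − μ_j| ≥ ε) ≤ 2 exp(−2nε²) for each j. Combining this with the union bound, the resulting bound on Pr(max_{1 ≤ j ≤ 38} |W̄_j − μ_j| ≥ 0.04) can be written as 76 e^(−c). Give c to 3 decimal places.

Union bound over the 38 events: Pr(max_{1 ≤ j ≤ 38} |W̄_j − μ_j| ≥ 0.04) ≤ 38·2·exp(−2nε²) = 76 exp(−2·3965·0.04²).
So c = 2·3965·0.04² = 12.6880.

12.688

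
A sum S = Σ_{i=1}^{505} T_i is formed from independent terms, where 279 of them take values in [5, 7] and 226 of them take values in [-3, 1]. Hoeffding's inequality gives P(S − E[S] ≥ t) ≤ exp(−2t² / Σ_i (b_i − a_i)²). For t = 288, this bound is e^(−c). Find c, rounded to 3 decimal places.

35.057

Σ(b_i − a_i)² = 279·2² + 226·4² = 4732.
c = 2t² / 4732 = 2·288² / 4732 = 35.0566.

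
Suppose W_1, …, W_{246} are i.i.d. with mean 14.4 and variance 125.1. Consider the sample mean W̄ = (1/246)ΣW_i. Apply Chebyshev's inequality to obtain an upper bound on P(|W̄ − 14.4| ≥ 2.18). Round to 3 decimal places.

0.107

Var(W̄) = Var(W_i)/n = 125.1/246 = 0.50854.
Chebyshev: P(|W̄ − 14.4| ≥ 2.18) ≤ Var(W̄)/(2.18)² = 125.1/(246·2.18²) = 0.1070.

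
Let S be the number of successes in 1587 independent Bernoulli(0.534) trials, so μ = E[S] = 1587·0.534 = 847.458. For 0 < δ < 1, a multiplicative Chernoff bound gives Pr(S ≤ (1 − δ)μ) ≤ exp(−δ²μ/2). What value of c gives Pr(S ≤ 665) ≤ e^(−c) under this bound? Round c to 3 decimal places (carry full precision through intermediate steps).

19.642

Write 665 = (1 − δ)μ, so δ = 1 − 665/847.458 = 0.2153003…
Then the exponent is δ²μ/2 = (μ − 665)²/(2μ) = 19.641635.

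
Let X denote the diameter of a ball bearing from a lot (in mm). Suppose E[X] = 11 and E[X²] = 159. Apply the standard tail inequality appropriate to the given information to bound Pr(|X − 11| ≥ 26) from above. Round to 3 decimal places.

0.056

The first two moments determine the variance, so Chebyshev's inequality is the sharpest standard bound available.
Var(X) = E[X²] − (E[X])² = 159 − 121 = 38.
Chebyshev's inequality: Pr(|X − μ| ≥ t) ≤ Var(X)/t² = 38/676 = 0.0562.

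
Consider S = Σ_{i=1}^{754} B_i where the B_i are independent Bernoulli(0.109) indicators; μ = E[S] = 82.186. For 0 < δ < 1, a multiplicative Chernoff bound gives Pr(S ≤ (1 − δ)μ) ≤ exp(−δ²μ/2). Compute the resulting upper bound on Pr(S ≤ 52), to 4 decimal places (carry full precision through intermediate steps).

0.0039

Write 52 = (1 − δ)μ, so δ = 1 − 52/82.186 = 0.3672888…
Then the exponent is δ²μ/2 = (μ − 52)²/(2μ) = 5.543490.
Bound = exp(−5.543490) = 0.00391.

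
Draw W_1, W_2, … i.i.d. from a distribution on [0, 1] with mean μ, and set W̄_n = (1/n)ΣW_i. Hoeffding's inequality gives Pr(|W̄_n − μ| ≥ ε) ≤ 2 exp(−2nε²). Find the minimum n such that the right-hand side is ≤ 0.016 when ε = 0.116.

Require 2·exp(−2nε²) ≤ 0.016, i.e. 2nε² ≥ ln(2/0.016) = 4.828314.
So n ≥ 4.828314 / (2·0.116²) = 179.411.
The smallest integer n is 180.

180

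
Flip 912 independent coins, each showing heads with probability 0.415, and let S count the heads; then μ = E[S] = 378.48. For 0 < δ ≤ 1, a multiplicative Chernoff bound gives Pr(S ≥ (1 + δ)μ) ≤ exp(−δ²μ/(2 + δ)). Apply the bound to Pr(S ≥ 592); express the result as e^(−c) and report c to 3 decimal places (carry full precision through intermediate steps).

46.978

Write 592 = (1 + δ)μ, so δ = 592/378.48 − 1 = 0.5641513…
Then the exponent is δ²μ/(2 + δ) = (592 − μ)² / (μ·(2 + δ)) = 46.977568.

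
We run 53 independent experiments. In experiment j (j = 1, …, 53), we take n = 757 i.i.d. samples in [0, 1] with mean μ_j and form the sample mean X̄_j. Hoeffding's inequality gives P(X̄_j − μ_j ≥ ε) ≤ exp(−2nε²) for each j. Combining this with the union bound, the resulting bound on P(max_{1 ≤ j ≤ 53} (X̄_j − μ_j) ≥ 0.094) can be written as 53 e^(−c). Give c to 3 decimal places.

Union bound over the 53 events: P(max_{1 ≤ j ≤ 53} (X̄_j − μ_j) ≥ 0.094) ≤ 53·exp(−2nε²) = 53 exp(−2·757·0.094²).
So c = 2·757·0.094² = 13.3777.

13.378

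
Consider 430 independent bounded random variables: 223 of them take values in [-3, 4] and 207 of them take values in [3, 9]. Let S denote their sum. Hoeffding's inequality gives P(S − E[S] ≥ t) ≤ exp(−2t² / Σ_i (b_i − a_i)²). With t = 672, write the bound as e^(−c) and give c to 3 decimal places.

Σ(b_i − a_i)² = 223·7² + 207·6² = 18379.
c = 2t² / 18379 = 2·672² / 18379 = 49.1413.

49.141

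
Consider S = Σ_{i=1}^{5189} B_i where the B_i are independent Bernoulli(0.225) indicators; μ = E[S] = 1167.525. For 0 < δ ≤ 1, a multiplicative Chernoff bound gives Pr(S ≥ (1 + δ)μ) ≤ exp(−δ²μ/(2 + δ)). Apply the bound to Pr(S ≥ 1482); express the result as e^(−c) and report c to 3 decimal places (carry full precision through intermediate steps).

Write 1482 = (1 + δ)μ, so δ = 1482/1167.525 − 1 = 0.2693518…
Then the exponent is δ²μ/(2 + δ) = (1482 − μ)² / (μ·(2 + δ)) = 37.325379.

37.325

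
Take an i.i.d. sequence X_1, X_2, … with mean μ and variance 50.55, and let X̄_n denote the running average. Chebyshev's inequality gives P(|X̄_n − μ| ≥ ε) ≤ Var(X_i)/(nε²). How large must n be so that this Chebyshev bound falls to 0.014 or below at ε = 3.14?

Require 50.55/(n·3.14²) ≤ 0.014, i.e. n ≥ 50.55/(0.014·3.14²) = 366.213.
The smallest integer n is 367.

367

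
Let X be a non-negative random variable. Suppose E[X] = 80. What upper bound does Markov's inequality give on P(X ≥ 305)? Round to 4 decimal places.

0.2623

Markov's inequality: for a non-negative random variable, P(X ≥ a) ≤ E[X]/a.
Here E[X] = 80 and a = 305, so the bound is 80/305 = 0.2623.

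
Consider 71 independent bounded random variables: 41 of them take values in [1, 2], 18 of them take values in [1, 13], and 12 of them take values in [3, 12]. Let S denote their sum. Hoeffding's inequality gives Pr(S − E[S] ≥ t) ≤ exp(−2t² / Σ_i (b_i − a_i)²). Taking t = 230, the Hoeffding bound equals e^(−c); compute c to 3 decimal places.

29.348

Σ(b_i − a_i)² = 41·1² + 18·12² + 12·9² = 3605.
c = 2t² / 3605 = 2·230² / 3605 = 29.3481.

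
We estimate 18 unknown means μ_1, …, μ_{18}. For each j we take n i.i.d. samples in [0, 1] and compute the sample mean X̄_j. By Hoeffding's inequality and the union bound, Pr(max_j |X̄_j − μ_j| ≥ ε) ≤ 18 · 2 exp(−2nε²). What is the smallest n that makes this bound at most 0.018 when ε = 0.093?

Need 2·18·exp(−2nε²) ≤ 0.018, i.e. exp(−2nε²) ≤ 0.018/36.
So 2nε² ≥ ln(36/0.018) = 7.600902.
Hence n ≥ 7.600902/(2·0.093²) = 439.409.
The smallest integer n is 440.

440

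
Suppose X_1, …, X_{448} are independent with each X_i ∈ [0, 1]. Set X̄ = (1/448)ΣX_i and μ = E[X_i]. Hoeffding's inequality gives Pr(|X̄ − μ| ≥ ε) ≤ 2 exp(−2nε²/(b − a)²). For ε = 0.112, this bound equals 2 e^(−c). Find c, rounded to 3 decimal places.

c = 2nε²/(b − a)² = 2·448·0.112² / 1² = 11.2394.

11.239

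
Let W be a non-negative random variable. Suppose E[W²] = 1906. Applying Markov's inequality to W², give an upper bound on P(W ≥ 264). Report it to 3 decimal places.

Since W ≥ 0, the event {W ≥ 264} is the same as {W² ≥ 69696}.
Markov's inequality applied to W² gives P(W² ≥ 69696) ≤ E[W²]/69696 = 1906/69696 = 0.0273.

0.027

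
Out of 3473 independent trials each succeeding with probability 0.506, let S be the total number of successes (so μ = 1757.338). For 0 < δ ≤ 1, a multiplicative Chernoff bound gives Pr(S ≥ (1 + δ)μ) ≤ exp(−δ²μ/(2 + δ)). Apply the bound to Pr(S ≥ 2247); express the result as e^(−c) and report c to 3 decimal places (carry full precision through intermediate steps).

Write 2247 = (1 + δ)μ, so δ = 2247/1757.338 − 1 = 0.2786385…
Then the exponent is δ²μ/(2 + δ) = (2247 − μ)² / (μ·(2 + δ)) = 59.877282.

59.877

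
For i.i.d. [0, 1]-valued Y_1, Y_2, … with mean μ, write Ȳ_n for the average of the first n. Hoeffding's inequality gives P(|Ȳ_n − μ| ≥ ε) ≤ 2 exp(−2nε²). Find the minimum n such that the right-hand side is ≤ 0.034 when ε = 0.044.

1053

Require 2·exp(−2nε²) ≤ 0.034, i.e. 2nε² ≥ ln(2/0.034) = 4.074542.
So n ≥ 4.074542 / (2·0.044²) = 1052.309.
The smallest integer n is 1053.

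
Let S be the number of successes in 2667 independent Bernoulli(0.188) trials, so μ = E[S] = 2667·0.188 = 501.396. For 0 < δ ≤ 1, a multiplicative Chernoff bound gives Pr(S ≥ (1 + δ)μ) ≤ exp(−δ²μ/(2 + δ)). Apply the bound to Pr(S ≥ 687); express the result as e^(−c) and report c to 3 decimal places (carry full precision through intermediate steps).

Write 687 = (1 + δ)μ, so δ = 687/501.396 − 1 = 0.3701745…
Then the exponent is δ²μ/(2 + δ) = (687 − μ)² / (μ·(2 + δ)) = 28.987682.

28.988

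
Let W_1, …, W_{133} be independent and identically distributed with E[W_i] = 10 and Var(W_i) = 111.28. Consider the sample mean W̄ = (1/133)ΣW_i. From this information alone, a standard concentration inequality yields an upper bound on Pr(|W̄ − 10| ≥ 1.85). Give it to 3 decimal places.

With mean and variance of each term known, Chebyshev's inequality bounds the deviation of the sum (or sample mean).
Var(W̄) = Var(W_i)/n = 111.28/133 = 0.83669.
Chebyshev: Pr(|W̄ − 10| ≥ 1.85) ≤ Var(W̄)/(1.85)² = 111.28/(133·1.85²) = 0.2445.

0.244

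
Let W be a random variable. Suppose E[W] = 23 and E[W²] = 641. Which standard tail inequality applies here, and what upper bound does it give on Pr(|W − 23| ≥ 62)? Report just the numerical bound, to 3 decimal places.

The first two moments determine the variance, so Chebyshev's inequality is the sharpest standard bound available.
Var(W) = E[W²] − (E[W])² = 641 − 529 = 112.
Chebyshev's inequality: Pr(|W − μ| ≥ t) ≤ Var(W)/t² = 112/3844 = 0.0291.

0.029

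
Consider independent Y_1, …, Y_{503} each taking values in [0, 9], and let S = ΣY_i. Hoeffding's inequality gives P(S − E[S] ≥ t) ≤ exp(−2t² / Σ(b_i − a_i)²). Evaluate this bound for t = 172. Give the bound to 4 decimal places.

0.2340

Σ(b_i − a_i)² = 503·(9)² = 40743.
Exponent = 2·172²/40743 = 1.4522.
Bound = exp(−1.4522) = 0.23405.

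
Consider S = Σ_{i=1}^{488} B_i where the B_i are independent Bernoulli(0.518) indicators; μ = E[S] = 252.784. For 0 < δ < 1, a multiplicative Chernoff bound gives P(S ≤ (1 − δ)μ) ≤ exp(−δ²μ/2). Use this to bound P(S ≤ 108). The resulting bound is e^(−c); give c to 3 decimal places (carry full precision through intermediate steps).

41.463

Write 108 = (1 − δ)μ, so δ = 1 − 108/252.784 = 0.5727578…
Then the exponent is δ²μ/2 = (μ − 108)²/(2μ) = 41.463080.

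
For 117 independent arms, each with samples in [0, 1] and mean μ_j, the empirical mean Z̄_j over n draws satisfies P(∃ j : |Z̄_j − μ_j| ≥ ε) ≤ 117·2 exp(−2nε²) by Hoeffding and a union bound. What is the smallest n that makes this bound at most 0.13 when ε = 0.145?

Need 2·117·exp(−2nε²) ≤ 0.13, i.e. exp(−2nε²) ≤ 0.13/234.
So 2nε² ≥ ln(234/0.13) = 7.495542.
Hence n ≥ 7.495542/(2·0.145²) = 178.253.
The smallest integer n is 179.

179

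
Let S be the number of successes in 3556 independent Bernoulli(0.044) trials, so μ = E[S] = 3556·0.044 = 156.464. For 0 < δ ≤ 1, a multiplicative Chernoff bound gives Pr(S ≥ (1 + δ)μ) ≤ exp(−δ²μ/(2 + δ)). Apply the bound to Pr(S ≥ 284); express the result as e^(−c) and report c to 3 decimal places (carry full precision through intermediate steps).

36.928

Write 284 = (1 + δ)μ, so δ = 284/156.464 − 1 = 0.815114…
Then the exponent is δ²μ/(2 + δ) = (284 − μ)² / (μ·(2 + δ)) = 36.927947.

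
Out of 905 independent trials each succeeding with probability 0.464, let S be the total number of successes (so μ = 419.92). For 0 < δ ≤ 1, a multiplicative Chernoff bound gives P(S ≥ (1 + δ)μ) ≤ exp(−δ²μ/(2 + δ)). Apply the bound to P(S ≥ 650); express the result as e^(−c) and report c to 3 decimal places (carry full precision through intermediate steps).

49.477

Write 650 = (1 + δ)μ, so δ = 650/419.92 − 1 = 0.5479139…
Then the exponent is δ²μ/(2 + δ) = (650 − μ)² / (μ·(2 + δ)) = 49.477350.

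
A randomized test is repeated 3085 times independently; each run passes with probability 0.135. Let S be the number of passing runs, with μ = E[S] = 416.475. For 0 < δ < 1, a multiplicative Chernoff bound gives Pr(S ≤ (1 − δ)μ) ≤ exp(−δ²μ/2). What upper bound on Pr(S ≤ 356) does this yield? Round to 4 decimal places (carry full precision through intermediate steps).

Write 356 = (1 − δ)μ, so δ = 1 − 356/416.475 = 0.1452068…
Then the exponent is δ²μ/2 = (μ − 356)²/(2μ) = 4.390690.
Bound = exp(−4.390690) = 0.01239.

0.0124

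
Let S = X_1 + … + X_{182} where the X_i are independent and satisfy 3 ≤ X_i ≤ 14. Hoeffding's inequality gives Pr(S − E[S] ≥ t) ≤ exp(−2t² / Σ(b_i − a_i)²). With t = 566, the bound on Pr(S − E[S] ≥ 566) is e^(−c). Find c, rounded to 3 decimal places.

Σ(b_i − a_i)² = 182·(11)² = 22022.
c = 2t²/22022 = 2·566²/22022 = 29.0942.

29.094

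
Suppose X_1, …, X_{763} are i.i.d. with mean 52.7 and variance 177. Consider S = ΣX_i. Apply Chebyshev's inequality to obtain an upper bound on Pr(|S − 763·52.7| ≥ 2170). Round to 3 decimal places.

Var(S) = n·Var(X_i) = 763·177 = 135051.
Chebyshev: Pr(|S − 763·52.7| ≥ 2170) ≤ Var(S)/2170² = 135051/4708900 = 0.0287.

0.029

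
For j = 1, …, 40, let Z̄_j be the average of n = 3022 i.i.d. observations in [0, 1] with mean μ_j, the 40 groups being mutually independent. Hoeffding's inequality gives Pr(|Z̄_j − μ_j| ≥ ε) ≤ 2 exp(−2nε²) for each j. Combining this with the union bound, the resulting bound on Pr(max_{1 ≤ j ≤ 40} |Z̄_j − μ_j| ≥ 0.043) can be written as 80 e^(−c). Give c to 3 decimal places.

11.175

Union bound over the 40 events: Pr(max_{1 ≤ j ≤ 40} |Z̄_j − μ_j| ≥ 0.043) ≤ 40·2·exp(−2nε²) = 80 exp(−2·3022·0.043²).
So c = 2·3022·0.043² = 11.1754.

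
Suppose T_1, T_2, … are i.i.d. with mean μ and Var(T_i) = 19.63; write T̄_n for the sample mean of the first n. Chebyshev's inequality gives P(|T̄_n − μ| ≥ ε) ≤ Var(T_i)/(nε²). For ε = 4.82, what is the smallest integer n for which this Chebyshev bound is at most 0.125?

Require 19.63/(n·4.82²) ≤ 0.125, i.e. n ≥ 19.63/(0.125·4.82²) = 6.760.
The smallest integer n is 7.

7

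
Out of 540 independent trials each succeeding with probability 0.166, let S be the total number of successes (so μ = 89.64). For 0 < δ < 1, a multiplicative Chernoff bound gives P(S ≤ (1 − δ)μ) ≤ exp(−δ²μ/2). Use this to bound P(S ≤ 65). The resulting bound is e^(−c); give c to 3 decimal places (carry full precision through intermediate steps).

Write 65 = (1 − δ)μ, so δ = 1 − 65/89.64 = 0.2748773…
Then the exponent is δ²μ/2 = (μ − 65)²/(2μ) = 3.386488.

3.386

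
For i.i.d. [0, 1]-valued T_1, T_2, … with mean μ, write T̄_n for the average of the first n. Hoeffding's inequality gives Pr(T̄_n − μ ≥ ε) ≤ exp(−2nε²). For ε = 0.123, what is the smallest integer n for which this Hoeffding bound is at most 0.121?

70

Require exp(−2nε²) ≤ 0.121, i.e. 2nε² ≥ ln(1/0.121) = 2.111965.
So n ≥ 2.111965 / (2·0.123²) = 69.799.
The smallest integer n is 70.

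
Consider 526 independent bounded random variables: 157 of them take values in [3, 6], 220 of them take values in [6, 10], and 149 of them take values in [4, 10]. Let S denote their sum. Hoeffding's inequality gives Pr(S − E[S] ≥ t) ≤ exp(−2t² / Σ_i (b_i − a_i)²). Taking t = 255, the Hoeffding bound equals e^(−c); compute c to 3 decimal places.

Σ(b_i − a_i)² = 157·3² + 220·4² + 149·6² = 10297.
c = 2t² / 10297 = 2·255² / 10297 = 12.6299.

12.630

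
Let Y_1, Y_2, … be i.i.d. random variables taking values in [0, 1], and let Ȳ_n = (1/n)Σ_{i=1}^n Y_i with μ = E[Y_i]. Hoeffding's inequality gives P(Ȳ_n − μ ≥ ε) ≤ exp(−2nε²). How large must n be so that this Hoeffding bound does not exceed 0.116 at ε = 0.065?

Require exp(−2nε²) ≤ 0.116, i.e. 2nε² ≥ ln(1/0.116) = 2.154165.
So n ≥ 2.154165 / (2·0.065²) = 254.931.
The smallest integer n is 255.

255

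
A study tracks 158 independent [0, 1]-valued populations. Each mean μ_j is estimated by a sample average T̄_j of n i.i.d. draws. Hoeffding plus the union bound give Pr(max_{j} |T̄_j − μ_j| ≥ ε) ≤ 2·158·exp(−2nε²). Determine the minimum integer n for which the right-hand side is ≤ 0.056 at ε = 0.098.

Need 2·158·exp(−2nε²) ≤ 0.056, i.e. exp(−2nε²) ≤ 0.056/316.
So 2nε² ≥ ln(316/0.056) = 8.638146.
Hence n ≥ 8.638146/(2·0.098²) = 449.716.
The smallest integer n is 450.

450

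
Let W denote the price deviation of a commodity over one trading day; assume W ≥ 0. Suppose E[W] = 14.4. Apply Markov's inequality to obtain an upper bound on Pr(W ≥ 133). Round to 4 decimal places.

Markov's inequality: for a non-negative random variable, Pr(W ≥ a) ≤ E[W]/a.
Here E[W] = 14.4 and a = 133, so the bound is 14.4/133 = 0.1083.

0.1083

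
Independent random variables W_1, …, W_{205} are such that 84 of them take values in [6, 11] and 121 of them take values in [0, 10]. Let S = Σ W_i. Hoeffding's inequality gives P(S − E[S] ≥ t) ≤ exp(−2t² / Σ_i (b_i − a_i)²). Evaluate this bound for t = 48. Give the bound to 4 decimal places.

Σ(b_i − a_i)² = 84·5² + 121·10² = 14200.
Exponent = 2·48² / 14200 = 0.32451.
Bound = exp(−0.32451) = 0.72288.

0.7229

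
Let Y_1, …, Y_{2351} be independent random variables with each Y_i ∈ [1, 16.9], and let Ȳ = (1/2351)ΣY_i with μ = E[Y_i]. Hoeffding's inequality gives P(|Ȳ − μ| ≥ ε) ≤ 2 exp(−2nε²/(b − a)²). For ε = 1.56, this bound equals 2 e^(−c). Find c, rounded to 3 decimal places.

c = 2nε²/(b − a)² = 2·2351·1.56² / 15.9² = 45.2624.

45.262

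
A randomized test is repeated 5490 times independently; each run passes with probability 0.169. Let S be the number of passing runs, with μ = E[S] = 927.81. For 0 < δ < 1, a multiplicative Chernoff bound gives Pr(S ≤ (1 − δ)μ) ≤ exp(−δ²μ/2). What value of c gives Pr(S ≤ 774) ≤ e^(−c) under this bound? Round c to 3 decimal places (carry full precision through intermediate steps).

Write 774 = (1 − δ)μ, so δ = 1 − 774/927.81 = 0.1657775…
Then the exponent is δ²μ/2 = (μ − 774)²/(2μ) = 12.749117.

12.749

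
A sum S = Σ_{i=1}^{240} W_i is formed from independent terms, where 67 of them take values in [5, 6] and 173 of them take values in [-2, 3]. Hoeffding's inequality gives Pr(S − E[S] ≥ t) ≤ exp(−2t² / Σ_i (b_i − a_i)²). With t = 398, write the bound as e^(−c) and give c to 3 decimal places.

72.133

Σ(b_i − a_i)² = 67·1² + 173·5² = 4392.
c = 2t² / 4392 = 2·398² / 4392 = 72.1330.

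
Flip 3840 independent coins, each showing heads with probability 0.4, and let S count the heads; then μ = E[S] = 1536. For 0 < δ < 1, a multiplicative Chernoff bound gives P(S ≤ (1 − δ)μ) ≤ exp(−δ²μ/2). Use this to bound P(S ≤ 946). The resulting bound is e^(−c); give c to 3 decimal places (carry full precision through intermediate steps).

113.314

Write 946 = (1 − δ)μ, so δ = 1 − 946/1536 = 0.3841146…
Then the exponent is δ²μ/2 = (μ − 946)²/(2μ) = 113.313802.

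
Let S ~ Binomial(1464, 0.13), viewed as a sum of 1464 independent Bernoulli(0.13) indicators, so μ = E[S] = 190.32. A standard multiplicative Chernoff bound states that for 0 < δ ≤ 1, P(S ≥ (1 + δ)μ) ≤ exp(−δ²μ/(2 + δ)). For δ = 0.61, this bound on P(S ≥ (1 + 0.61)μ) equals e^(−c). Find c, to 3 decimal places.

27.133

c = δ²μ/(2 + δ) = 0.61²·190.32/(2 + 0.61) = 27.1334.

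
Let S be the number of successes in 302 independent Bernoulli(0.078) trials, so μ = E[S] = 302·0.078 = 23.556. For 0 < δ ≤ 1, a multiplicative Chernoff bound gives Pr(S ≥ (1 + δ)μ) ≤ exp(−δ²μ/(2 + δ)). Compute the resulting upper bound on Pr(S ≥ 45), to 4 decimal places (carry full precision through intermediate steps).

Write 45 = (1 + δ)μ, so δ = 45/23.556 − 1 = 0.9103413…
Then the exponent is δ²μ/(2 + δ) = (45 − μ)² / (μ·(2 + δ)) = 6.707584.
Bound = exp(−6.707584) = 0.00122.

0.0012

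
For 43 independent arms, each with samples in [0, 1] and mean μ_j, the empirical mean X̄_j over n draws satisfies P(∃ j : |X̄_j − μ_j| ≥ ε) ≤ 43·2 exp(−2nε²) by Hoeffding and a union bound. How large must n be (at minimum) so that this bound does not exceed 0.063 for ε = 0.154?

Need 2·43·exp(−2nε²) ≤ 0.063, i.e. exp(−2nε²) ≤ 0.063/86.
So 2nε² ≥ ln(86/0.063) = 7.218968.
Hence n ≥ 7.218968/(2·0.154²) = 152.196.
The smallest integer n is 153.

153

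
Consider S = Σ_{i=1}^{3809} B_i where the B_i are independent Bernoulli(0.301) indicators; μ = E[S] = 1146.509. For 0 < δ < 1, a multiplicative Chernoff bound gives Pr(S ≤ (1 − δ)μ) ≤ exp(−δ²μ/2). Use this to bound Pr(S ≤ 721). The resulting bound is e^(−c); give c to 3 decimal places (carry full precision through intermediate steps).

78.961

Write 721 = (1 − δ)μ, so δ = 1 − 721/1146.509 = 0.3711345…
Then the exponent is δ²μ/2 = (μ − 721)²/(2μ) = 78.960527.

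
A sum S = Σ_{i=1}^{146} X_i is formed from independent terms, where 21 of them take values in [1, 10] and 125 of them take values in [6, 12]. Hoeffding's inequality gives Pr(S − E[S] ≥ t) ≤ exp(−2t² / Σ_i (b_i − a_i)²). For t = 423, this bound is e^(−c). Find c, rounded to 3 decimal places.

Σ(b_i − a_i)² = 21·9² + 125·6² = 6201.
c = 2t² / 6201 = 2·423² / 6201 = 57.7097.

57.710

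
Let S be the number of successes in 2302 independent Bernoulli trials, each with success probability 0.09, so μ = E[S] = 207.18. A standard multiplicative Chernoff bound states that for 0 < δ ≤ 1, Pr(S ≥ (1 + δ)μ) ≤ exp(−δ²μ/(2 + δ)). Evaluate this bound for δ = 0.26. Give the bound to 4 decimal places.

Exponent = δ²μ/(2 + δ) = 0.26²·207.18/2.26 = 6.1971.
Bound = exp(−6.1971) = 0.00204.

0.0020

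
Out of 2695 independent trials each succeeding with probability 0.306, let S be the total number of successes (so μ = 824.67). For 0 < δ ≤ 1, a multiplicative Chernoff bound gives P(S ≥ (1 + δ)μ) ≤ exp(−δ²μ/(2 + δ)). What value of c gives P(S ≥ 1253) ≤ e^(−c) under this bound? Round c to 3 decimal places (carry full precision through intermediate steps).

Write 1253 = (1 + δ)μ, so δ = 1253/824.67 − 1 = 0.5193956…
Then the exponent is δ²μ/(2 + δ) = (1253 − μ)² / (μ·(2 + δ)) = 88.304008.

88.304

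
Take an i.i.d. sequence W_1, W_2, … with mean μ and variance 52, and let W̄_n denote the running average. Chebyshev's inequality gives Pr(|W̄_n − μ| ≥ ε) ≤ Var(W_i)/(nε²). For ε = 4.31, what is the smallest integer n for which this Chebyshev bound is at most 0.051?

55

Require 52/(n·4.31²) ≤ 0.051, i.e. n ≥ 52/(0.051·4.31²) = 54.888.
The smallest integer n is 55.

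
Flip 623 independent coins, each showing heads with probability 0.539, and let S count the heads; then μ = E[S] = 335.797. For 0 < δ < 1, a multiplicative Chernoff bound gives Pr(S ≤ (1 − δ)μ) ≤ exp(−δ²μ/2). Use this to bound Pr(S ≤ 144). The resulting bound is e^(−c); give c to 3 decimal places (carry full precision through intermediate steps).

Write 144 = (1 − δ)μ, so δ = 1 − 144/335.797 = 0.5711695…
Then the exponent is δ²μ/2 = (μ − 144)²/(2μ) = 54.774297.

54.774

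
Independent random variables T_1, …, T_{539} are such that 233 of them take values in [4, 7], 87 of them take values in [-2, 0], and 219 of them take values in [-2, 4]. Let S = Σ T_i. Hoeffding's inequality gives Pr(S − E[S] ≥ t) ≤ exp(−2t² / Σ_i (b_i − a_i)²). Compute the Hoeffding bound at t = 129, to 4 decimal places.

Σ(b_i − a_i)² = 233·3² + 87·2² + 219·6² = 10329.
Exponent = 2·129² / 10329 = 3.22219.
Bound = exp(−3.22219) = 0.03987.

0.0399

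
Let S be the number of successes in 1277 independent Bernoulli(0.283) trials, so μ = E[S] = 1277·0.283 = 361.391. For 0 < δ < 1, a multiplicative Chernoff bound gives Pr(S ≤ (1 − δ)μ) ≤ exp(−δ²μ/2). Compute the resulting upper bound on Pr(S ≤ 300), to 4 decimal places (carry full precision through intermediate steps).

Write 300 = (1 − δ)μ, so δ = 1 − 300/361.391 = 0.1698742…
Then the exponent is δ²μ/2 = (μ − 300)²/(2μ) = 5.214373.
Bound = exp(−5.214373) = 0.00544.

0.0054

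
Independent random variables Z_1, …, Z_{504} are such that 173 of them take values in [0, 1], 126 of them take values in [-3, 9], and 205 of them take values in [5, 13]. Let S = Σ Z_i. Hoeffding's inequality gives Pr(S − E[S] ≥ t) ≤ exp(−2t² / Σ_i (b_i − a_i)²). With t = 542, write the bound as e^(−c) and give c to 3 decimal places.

18.689

Σ(b_i − a_i)² = 173·1² + 126·12² + 205·8² = 31437.
c = 2t² / 31437 = 2·542² / 31437 = 18.6891.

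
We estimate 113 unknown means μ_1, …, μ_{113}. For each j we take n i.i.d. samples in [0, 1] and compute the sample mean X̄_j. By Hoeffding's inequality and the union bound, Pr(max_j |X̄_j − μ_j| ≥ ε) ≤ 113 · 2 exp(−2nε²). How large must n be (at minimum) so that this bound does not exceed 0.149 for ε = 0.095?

406

Need 2·113·exp(−2nε²) ≤ 0.149, i.e. exp(−2nε²) ≤ 0.149/226.
So 2nε² ≥ ln(226/0.149) = 7.324344.
Hence n ≥ 7.324344/(2·0.095²) = 405.781.
The smallest integer n is 406.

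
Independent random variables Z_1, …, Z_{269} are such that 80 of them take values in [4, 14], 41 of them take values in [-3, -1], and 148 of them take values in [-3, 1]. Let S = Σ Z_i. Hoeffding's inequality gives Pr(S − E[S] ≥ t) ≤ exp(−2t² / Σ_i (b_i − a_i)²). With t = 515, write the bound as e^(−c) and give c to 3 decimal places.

50.366

Σ(b_i − a_i)² = 80·10² + 41·2² + 148·4² = 10532.
c = 2t² / 10532 = 2·515² / 10532 = 50.3656.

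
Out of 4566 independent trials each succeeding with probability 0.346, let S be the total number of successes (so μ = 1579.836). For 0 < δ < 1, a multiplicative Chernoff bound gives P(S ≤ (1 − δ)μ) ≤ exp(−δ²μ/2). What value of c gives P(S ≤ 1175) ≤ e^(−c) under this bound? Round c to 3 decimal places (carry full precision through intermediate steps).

Write 1175 = (1 − δ)μ, so δ = 1 − 1175/1579.836 = 0.2562519…
Then the exponent is δ²μ/2 = (μ − 1175)²/(2μ) = 51.870000.

51.870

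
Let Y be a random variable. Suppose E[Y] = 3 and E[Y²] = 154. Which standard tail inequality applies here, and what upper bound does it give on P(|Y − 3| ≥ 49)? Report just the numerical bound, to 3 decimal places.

0.060

The first two moments determine the variance, so Chebyshev's inequality is the sharpest standard bound available.
Var(Y) = E[Y²] − (E[Y])² = 154 − 9 = 145.
Chebyshev's inequality: P(|Y − μ| ≥ t) ≤ Var(Y)/t² = 145/2401 = 0.0604.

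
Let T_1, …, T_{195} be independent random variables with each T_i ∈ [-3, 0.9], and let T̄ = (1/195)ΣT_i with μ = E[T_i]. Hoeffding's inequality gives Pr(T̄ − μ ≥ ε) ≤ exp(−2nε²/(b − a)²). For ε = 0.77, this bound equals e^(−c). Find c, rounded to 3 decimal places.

c = 2nε²/(b − a)² = 2·195·0.77² / 3.9² = 15.2026.

15.203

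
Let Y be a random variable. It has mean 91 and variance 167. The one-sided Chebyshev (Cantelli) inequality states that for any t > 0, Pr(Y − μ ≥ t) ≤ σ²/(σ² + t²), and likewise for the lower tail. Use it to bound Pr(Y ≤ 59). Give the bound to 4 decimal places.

0.1402

Here σ² = 167 and t = 32, so σ² + t² = 1191.
Cantelli's bound: 167/1191 = 0.1402.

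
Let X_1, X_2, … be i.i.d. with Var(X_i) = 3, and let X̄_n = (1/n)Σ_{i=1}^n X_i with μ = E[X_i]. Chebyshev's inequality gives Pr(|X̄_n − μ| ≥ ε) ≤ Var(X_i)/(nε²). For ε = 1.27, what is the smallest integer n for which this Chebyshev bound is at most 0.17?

Require 3/(n·1.27²) ≤ 0.17, i.e. n ≥ 3/(0.17·1.27²) = 10.941.
The smallest integer n is 11.

11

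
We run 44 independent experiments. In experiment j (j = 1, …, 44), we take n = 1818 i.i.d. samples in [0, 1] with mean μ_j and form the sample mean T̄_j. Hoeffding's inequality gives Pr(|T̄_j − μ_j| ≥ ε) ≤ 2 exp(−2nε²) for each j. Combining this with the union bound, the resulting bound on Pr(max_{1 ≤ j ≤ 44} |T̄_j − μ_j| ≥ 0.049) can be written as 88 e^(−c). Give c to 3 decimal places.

Union bound over the 44 events: Pr(max_{1 ≤ j ≤ 44} |T̄_j − μ_j| ≥ 0.049) ≤ 44·2·exp(−2nε²) = 88 exp(−2·1818·0.049²).
So c = 2·1818·0.049² = 8.7300.

8.730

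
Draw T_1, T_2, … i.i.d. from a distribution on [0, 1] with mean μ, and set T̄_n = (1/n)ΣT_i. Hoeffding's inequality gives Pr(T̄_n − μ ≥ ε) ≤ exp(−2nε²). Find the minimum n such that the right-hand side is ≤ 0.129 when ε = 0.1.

103

Require exp(−2nε²) ≤ 0.129, i.e. 2nε² ≥ ln(1/0.129) = 2.047943.
So n ≥ 2.047943 / (2·0.1²) = 102.397.
The smallest integer n is 103.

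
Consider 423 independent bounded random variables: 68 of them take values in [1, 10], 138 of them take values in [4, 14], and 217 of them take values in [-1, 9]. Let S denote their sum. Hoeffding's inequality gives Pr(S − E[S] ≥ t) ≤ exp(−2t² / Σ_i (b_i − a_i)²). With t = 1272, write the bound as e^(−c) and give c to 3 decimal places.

Σ(b_i − a_i)² = 68·9² + 138·10² + 217·10² = 41008.
c = 2t² / 41008 = 2·1272² / 41008 = 78.9107.

78.911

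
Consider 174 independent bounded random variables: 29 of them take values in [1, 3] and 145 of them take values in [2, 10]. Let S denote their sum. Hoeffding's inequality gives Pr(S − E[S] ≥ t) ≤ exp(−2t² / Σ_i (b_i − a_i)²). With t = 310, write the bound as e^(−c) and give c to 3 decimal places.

20.456

Σ(b_i − a_i)² = 29·2² + 145·8² = 9396.
c = 2t² / 9396 = 2·310² / 9396 = 20.4555.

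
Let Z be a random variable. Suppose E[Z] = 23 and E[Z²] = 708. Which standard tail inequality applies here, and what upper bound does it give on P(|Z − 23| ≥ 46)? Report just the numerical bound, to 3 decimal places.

0.085

The first two moments determine the variance, so Chebyshev's inequality is the sharpest standard bound available.
Var(Z) = E[Z²] − (E[Z])² = 708 − 529 = 179.
Chebyshev's inequality: P(|Z − μ| ≥ t) ≤ Var(Z)/t² = 179/2116 = 0.0846.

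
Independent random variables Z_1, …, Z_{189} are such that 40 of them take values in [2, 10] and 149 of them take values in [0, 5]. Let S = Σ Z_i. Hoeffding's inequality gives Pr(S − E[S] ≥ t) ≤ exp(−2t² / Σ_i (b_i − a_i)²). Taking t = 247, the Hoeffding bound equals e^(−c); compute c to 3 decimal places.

Σ(b_i − a_i)² = 40·8² + 149·5² = 6285.
c = 2t² / 6285 = 2·247² / 6285 = 19.4142.

19.414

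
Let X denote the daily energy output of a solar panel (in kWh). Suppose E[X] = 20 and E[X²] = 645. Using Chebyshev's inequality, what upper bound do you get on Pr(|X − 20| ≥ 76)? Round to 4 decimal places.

Var(X) = E[X²] − (E[X])² = 645 − 400 = 245.
Chebyshev's inequality: Pr(|X − μ| ≥ t) ≤ Var(X)/t² = 245/5776 = 0.0424.

0.0424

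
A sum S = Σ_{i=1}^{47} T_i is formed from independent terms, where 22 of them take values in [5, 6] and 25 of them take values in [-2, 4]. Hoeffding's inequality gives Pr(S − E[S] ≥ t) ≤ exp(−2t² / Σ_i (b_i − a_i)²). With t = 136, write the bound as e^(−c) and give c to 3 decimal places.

Σ(b_i − a_i)² = 22·1² + 25·6² = 922.
c = 2t² / 922 = 2·136² / 922 = 40.1215.

40.121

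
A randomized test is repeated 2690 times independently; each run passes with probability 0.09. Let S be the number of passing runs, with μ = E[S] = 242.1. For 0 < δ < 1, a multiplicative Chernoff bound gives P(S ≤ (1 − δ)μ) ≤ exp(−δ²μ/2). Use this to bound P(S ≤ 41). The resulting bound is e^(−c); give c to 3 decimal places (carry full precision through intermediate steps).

Write 41 = (1 − δ)μ, so δ = 1 − 41/242.1 = 0.8306485…
Then the exponent is δ²μ/2 = (μ − 41)²/(2μ) = 83.521706.

83.522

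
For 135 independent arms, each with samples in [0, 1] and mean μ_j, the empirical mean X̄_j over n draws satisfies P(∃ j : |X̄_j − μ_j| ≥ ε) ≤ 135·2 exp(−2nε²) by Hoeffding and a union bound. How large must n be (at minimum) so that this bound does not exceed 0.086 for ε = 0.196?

Need 2·135·exp(−2nε²) ≤ 0.086, i.e. exp(−2nε²) ≤ 0.086/270.
So 2nε² ≥ ln(270/0.086) = 8.051830.
Hence n ≥ 8.051830/(2·0.196²) = 104.798.
The smallest integer n is 105.

105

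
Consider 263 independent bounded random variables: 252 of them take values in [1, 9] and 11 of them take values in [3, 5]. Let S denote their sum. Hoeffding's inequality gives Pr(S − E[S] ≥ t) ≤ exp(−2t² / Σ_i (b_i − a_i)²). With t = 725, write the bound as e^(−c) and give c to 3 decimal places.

Σ(b_i − a_i)² = 252·8² + 11·2² = 16172.
c = 2t² / 16172 = 2·725² / 16172 = 65.0043.

65.004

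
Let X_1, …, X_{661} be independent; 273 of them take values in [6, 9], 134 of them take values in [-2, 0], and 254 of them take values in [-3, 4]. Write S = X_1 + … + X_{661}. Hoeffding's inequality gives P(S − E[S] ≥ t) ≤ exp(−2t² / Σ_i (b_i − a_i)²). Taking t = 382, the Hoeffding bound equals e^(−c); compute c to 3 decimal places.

18.903

Σ(b_i − a_i)² = 273·3² + 134·2² + 254·7² = 15439.
c = 2t² / 15439 = 2·382² / 15439 = 18.9033.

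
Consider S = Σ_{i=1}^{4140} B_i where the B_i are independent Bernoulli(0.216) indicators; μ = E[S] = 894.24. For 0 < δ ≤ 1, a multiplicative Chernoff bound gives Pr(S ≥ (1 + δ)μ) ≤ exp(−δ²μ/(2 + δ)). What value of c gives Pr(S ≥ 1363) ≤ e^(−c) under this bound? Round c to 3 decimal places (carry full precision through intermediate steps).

97.347

Write 1363 = (1 + δ)μ, so δ = 1363/894.24 − 1 = 0.5241993…
Then the exponent is δ²μ/(2 + δ) = (1363 − μ)² / (μ·(2 + δ)) = 97.347175.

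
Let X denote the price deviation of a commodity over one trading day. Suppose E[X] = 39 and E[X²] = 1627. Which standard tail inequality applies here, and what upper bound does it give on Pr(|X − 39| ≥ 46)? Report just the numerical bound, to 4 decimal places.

0.0501

The first two moments determine the variance, so Chebyshev's inequality is the sharpest standard bound available.
Var(X) = E[X²] − (E[X])² = 1627 − 1521 = 106.
Chebyshev's inequality: Pr(|X − μ| ≥ t) ≤ Var(X)/t² = 106/2116 = 0.0501.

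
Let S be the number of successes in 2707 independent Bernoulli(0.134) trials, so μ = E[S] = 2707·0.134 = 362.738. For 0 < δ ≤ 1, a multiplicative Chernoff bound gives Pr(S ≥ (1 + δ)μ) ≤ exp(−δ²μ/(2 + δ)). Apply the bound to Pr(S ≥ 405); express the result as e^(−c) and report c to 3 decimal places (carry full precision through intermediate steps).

2.326

Write 405 = (1 + δ)μ, so δ = 405/362.738 − 1 = 0.1165083…
Then the exponent is δ²μ/(2 + δ) = (405 − μ)² / (μ·(2 + δ)) = 2.326414.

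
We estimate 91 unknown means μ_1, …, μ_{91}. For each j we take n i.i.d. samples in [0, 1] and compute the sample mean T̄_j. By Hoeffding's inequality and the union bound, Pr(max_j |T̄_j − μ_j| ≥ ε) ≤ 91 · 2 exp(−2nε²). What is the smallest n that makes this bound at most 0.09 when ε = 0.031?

3961

Need 2·91·exp(−2nε²) ≤ 0.09, i.e. exp(−2nε²) ≤ 0.09/182.
So 2nε² ≥ ln(182/0.09) = 7.611952.
Hence n ≥ 7.611952/(2·0.031²) = 3960.433.
The smallest integer n is 3961.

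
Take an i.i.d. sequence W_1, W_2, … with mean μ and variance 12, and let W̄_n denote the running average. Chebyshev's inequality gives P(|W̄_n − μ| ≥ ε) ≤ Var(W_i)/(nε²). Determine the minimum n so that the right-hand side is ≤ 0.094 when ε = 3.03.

14

Require 12/(n·3.03²) ≤ 0.094, i.e. n ≥ 12/(0.094·3.03²) = 13.905.
The smallest integer n is 14.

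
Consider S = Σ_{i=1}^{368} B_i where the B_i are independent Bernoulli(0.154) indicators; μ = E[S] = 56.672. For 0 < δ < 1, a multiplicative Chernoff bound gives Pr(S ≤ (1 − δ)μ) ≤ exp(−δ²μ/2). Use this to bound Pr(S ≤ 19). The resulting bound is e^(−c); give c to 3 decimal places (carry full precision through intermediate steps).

Write 19 = (1 − δ)μ, so δ = 1 − 19/56.672 = 0.6647374…
Then the exponent is δ²μ/2 = (μ − 19)²/(2μ) = 12.520994.

12.521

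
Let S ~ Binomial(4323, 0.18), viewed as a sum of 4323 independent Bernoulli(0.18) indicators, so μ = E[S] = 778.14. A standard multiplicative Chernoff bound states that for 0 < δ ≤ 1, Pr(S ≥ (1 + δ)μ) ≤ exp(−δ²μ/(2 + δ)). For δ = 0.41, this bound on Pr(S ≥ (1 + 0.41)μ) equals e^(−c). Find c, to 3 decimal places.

c = δ²μ/(2 + δ) = 0.41²·778.14/(2 + 0.41) = 54.2761.

54.276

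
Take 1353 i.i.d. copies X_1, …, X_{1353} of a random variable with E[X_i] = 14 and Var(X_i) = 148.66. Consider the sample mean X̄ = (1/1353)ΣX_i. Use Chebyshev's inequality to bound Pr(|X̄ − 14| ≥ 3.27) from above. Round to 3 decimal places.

0.010

Var(X̄) = Var(X_i)/n = 148.66/1353 = 0.10987.
Chebyshev: Pr(|X̄ − 14| ≥ 3.27) ≤ Var(X̄)/(3.27)² = 148.66/(1353·3.27²) = 0.0103.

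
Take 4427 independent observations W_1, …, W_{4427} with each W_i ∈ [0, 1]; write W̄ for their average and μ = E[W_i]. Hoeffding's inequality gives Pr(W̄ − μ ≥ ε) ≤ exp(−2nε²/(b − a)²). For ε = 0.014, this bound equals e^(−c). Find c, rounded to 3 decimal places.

1.735

c = 2nε²/(b − a)² = 2·4427·0.014² / 1² = 1.7354.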